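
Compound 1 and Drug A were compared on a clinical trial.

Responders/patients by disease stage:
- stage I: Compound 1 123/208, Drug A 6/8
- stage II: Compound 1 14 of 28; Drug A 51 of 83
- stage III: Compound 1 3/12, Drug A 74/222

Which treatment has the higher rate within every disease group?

Drug A

Stage I: Compound 1 123/208 = 59.1%, Drug A 6/8 = 75.0% → Drug A
Stage II: Compound 1 14/28 = 50.0%, Drug A 51/83 = 61.4% → Drug A
Stage III: Compound 1 3/12 = 25.0%, Drug A 74/222 = 33.3% → Drug A
Drug A has the higher rate in all 3 groups.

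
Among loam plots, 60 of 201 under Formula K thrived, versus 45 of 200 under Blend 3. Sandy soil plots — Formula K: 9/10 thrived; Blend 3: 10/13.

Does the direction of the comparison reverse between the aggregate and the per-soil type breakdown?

No

Loam: Formula K 60/201 = 29.9%, Blend 3 45/200 = 22.5% → Formula K
Sandy soil: Formula K 9/10 = 90.0%, Blend 3 10/13 = 76.9% → Formula K
Overall: Formula K 69/211 = 32.7%, Blend 3 55/213 = 25.8% → Formula K
Formula K wins overall and in every soil group — no reversal.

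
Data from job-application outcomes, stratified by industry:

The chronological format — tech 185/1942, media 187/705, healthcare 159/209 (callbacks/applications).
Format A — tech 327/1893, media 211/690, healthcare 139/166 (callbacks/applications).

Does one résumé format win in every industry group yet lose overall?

Tech: the chronological format 185/1942 = 9.5%, Format A 327/1893 = 17.3% → Format A
Media: the chronological format 187/705 = 26.5%, Format A 211/690 = 30.6% → Format A
Healthcare: the chronological format 159/209 = 76.1%, Format A 139/166 = 83.7% → Format A
Overall: the chronological format 531/2856 = 18.6%, Format A 677/2749 = 24.6% → Format A
Format A wins overall and in every industry group — no reversal.

No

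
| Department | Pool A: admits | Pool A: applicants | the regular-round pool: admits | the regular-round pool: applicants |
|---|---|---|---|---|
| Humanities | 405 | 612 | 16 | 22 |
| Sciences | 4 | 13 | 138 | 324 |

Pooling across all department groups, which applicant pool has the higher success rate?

Humanities: Pool A 405/612 = 66.2%, the regular-round pool 16/22 = 72.7% → the regular-round pool
Sciences: Pool A 4/13 = 30.8%, the regular-round pool 138/324 = 42.6% → the regular-round pool
Overall: Pool A 409/625 = 65.4%, the regular-round pool 154/346 = 44.5% → Pool A
(The regular-round pool wins every department group but Pool A wins overall — the regular-round pool's applicants skew toward the low-rate Sciences group.)

Pool A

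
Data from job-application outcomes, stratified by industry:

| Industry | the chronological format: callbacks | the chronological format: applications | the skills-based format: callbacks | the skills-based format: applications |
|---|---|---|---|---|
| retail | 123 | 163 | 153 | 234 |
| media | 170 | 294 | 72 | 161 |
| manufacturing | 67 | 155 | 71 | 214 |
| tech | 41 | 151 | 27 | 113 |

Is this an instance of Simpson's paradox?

Retail: the chronological format 123/163 = 75.5%, the skills-based format 153/234 = 65.4% → the chronological format
Media: the chronological format 170/294 = 57.8%, the skills-based format 72/161 = 44.7% → the chronological format
Manufacturing: the chronological format 67/155 = 43.2%, the skills-based format 71/214 = 33.2% → the chronological format
Tech: the chronological format 41/151 = 27.2%, the skills-based format 27/113 = 23.9% → the chronological format
Overall: the chronological format 401/763 = 52.6%, the skills-based format 323/722 = 44.7% → the chronological format
The chronological format wins overall and in every industry group — no reversal.

No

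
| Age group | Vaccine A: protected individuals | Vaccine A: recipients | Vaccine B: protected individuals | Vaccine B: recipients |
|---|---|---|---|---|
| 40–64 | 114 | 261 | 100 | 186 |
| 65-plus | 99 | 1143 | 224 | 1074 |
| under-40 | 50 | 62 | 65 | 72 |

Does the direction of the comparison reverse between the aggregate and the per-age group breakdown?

40–64: Vaccine A 114/261 = 43.7%, Vaccine B 100/186 = 53.8% → Vaccine B
65-plus: Vaccine A 99/1143 = 8.7%, Vaccine B 224/1074 = 20.9% → Vaccine B
Under-40: Vaccine A 50/62 = 80.6%, Vaccine B 65/72 = 90.3% → Vaccine B
Overall: Vaccine A 263/1466 = 17.9%, Vaccine B 389/1332 = 29.2% → Vaccine B
Vaccine B wins overall and in every age group — no reversal.

No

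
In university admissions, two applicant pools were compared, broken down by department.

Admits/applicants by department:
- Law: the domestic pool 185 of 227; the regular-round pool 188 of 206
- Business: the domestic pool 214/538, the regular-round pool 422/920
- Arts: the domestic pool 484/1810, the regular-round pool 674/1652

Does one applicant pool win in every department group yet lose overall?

No

Law: the domestic pool 185/227 = 81.5%, the regular-round pool 188/206 = 91.3% → the regular-round pool
Business: the domestic pool 214/538 = 39.8%, the regular-round pool 422/920 = 45.9% → the regular-round pool
Arts: the domestic pool 484/1810 = 26.7%, the regular-round pool 674/1652 = 40.8% → the regular-round pool
Overall: the domestic pool 883/2575 = 34.3%, the regular-round pool 1284/2778 = 46.2% → the regular-round pool
The regular-round pool wins overall and in every department group — no reversal.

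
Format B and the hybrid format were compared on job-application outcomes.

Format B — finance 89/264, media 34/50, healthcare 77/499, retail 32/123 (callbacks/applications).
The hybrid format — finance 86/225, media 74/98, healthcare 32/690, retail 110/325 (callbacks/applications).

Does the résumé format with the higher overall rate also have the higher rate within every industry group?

No

Finance: Format B 89/264 = 33.7%, the hybrid format 86/225 = 38.2% → the hybrid format
Media: Format B 34/50 = 68.0%, the hybrid format 74/98 = 75.5% → the hybrid format
Healthcare: Format B 77/499 = 15.4%, the hybrid format 32/690 = 4.6% → Format B
Retail: Format B 32/123 = 26.0%, the hybrid format 110/325 = 33.8% → the hybrid format
Overall: Format B 232/936 = 24.8%, the hybrid format 302/1338 = 22.6% → Format B
Neither sweeps: Format B wins 1 of 4 groups, the hybrid format wins 3. Format B wins overall but not every group — no Simpson reversal.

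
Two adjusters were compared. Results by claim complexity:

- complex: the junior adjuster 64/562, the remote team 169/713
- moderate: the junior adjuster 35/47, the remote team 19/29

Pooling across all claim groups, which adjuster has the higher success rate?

Complex: the junior adjuster 64/562 = 11.4%, the remote team 169/713 = 23.7% → the remote team
Moderate: the junior adjuster 35/47 = 74.5%, the remote team 19/29 = 65.5% → the junior adjuster
Overall: the junior adjuster 99/609 = 16.3%, the remote team 188/742 = 25.3% → the remote team
(Neither sweeps every claim group, but the remote team has the higher pooled rate.)

the remote team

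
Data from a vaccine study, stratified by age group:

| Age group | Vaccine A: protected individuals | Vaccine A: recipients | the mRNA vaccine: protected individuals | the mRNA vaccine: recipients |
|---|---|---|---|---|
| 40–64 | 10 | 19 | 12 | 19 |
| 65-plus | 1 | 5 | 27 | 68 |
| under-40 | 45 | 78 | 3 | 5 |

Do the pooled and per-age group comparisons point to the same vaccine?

40–64: Vaccine A 10/19 = 52.6%, the mRNA vaccine 12/19 = 63.2% → the mRNA vaccine
65-plus: Vaccine A 1/5 = 20.0%, the mRNA vaccine 27/68 = 39.7% → the mRNA vaccine
Under-40: Vaccine A 45/78 = 57.7%, the mRNA vaccine 3/5 = 60.0% → the mRNA vaccine
Overall: Vaccine A 56/102 = 54.9%, the mRNA vaccine 42/92 = 45.7% → Vaccine A
The mRNA vaccine wins each age group but Vaccine A wins overall — the comparison reverses. The mRNA vaccine's recipients skew toward 65-plus, which has a lower base rate.

No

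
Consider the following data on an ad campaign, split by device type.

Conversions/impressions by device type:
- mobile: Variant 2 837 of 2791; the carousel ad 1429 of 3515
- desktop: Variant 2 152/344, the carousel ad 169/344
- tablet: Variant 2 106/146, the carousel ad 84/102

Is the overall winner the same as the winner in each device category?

Yes

Mobile: Variant 2 837/2791 = 30.0%, the carousel ad 1429/3515 = 40.7% → the carousel ad
Desktop: Variant 2 152/344 = 44.2%, the carousel ad 169/344 = 49.1% → the carousel ad
Tablet: Variant 2 106/146 = 72.6%, the carousel ad 84/102 = 82.4% → the carousel ad
Overall: Variant 2 1095/3281 = 33.4%, the carousel ad 1682/3961 = 42.5% → the carousel ad
The carousel ad wins overall and in every device group — no reversal.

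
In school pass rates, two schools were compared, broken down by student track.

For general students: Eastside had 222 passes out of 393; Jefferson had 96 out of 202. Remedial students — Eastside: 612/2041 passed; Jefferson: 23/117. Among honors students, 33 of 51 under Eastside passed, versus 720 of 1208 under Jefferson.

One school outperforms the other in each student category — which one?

Eastside

General: Eastside 222/393 = 56.5%, Jefferson 96/202 = 47.5% → Eastside
Remedial: Eastside 612/2041 = 30.0%, Jefferson 23/117 = 19.7% → Eastside
Honors: Eastside 33/51 = 64.7%, Jefferson 720/1208 = 59.6% → Eastside
Eastside has the higher rate in all 3 groups.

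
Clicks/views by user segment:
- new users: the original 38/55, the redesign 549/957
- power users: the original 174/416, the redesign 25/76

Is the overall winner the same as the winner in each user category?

New users: the original 38/55 = 69.1%, the redesign 549/957 = 57.4% → the original
Power users: the original 174/416 = 41.8%, the redesign 25/76 = 32.9% → the original
Overall: the original 212/471 = 45.0%, the redesign 574/1033 = 55.6% → the redesign
The original wins each user group but the redesign wins overall — the comparison reverses. The original's views skew toward power users, which has a lower base rate.

No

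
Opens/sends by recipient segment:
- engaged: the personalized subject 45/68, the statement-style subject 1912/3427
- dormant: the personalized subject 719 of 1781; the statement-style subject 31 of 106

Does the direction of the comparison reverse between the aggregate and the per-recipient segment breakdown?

Engaged: the personalized subject 45/68 = 66.2%, the statement-style subject 1912/3427 = 55.8% → the personalized subject
Dormant: the personalized subject 719/1781 = 40.4%, the statement-style subject 31/106 = 29.2% → the personalized subject
Overall: the personalized subject 764/1849 = 41.3%, the statement-style subject 1943/3533 = 55.0% → the statement-style subject
The personalized subject wins each recipient group but the statement-style subject wins overall — the comparison reverses. The personalized subject's sends skew toward dormant, which has a lower base rate.

Yes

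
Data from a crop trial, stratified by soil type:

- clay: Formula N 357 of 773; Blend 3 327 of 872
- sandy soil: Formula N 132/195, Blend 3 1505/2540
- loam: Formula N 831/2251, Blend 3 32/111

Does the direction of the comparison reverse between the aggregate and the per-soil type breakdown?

Clay: Formula N 357/773 = 46.2%, Blend 3 327/872 = 37.5% → Formula N
Sandy soil: Formula N 132/195 = 67.7%, Blend 3 1505/2540 = 59.3% → Formula N
Loam: Formula N 831/2251 = 36.9%, Blend 3 32/111 = 28.8% → Formula N
Overall: Formula N 1320/3219 = 41.0%, Blend 3 1864/3523 = 52.9% → Blend 3
Formula N wins each soil group but Blend 3 wins overall — the comparison reverses. Formula N's plots skew toward loam, which has a lower base rate.

Yes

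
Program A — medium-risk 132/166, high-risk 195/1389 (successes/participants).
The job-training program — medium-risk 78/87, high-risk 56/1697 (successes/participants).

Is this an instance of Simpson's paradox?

No

Medium-risk: Program A 132/166 = 79.5%, the job-training program 78/87 = 89.7% → the job-training program
High-risk: Program A 195/1389 = 14.0%, the job-training program 56/1697 = 3.3% → Program A
Overall: Program A 327/1555 = 21.0%, the job-training program 134/1784 = 7.5% → Program A
Neither sweeps: Program A wins 1 of 2 groups, the job-training program wins 1. Program A wins overall but not every group — no Simpson reversal.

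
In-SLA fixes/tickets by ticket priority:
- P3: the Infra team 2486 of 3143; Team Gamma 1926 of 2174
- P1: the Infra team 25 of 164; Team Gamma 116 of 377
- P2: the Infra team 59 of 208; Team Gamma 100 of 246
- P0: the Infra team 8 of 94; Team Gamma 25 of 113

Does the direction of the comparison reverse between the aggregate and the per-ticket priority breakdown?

No

P3: the Infra team 2486/3143 = 79.1%, Team Gamma 1926/2174 = 88.6% → Team Gamma
P1: the Infra team 25/164 = 15.2%, Team Gamma 116/377 = 30.8% → Team Gamma
P2: the Infra team 59/208 = 28.4%, Team Gamma 100/246 = 40.7% → Team Gamma
P0: the Infra team 8/94 = 8.5%, Team Gamma 25/113 = 22.1% → Team Gamma
Overall: the Infra team 2578/3609 = 71.4%, Team Gamma 2167/2910 = 74.5% → Team Gamma
Team Gamma wins overall and in every ticket group — no reversal.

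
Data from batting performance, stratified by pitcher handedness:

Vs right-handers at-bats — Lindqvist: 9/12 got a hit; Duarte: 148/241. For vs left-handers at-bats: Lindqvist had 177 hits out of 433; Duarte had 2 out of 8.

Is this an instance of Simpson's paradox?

Vs right-handers: Lindqvist 9/12 = 75.0%, Duarte 148/241 = 61.4% → Lindqvist
Vs left-handers: Lindqvist 177/433 = 40.9%, Duarte 2/8 = 25.0% → Lindqvist
Overall: Lindqvist 186/445 = 41.8%, Duarte 150/249 = 60.2% → Duarte
Lindqvist wins each pitcher group but Duarte wins overall — the comparison reverses. Lindqvist's at-bats skew toward vs left-handers, which has a lower base rate.

Yes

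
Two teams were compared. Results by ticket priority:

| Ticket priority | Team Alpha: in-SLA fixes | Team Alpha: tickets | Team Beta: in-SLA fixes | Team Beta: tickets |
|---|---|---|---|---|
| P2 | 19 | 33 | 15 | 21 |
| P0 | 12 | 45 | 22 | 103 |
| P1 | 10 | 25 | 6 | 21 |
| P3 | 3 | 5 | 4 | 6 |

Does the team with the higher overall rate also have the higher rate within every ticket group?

P2: Team Alpha 19/33 = 57.6%, Team Beta 15/21 = 71.4% → Team Beta
P0: Team Alpha 12/45 = 26.7%, Team Beta 22/103 = 21.4% → Team Alpha
P1: Team Alpha 10/25 = 40.0%, Team Beta 6/21 = 28.6% → Team Alpha
P3: Team Alpha 3/5 = 60.0%, Team Beta 4/6 = 66.7% → Team Beta
Overall: Team Alpha 44/108 = 40.7%, Team Beta 47/151 = 31.1% → Team Alpha
Neither sweeps: Team Alpha wins 2 of 4 groups, Team Beta wins 2. Team Alpha wins overall but not every group — no Simpson reversal.

No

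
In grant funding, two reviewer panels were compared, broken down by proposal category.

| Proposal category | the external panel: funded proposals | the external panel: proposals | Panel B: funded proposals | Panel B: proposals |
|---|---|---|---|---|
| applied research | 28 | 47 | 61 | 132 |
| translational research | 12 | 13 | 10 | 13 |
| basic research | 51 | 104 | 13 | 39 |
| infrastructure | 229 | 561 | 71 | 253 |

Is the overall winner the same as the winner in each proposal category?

Applied research: the external panel 28/47 = 59.6%, Panel B 61/132 = 46.2% → the external panel
Translational research: the external panel 12/13 = 92.3%, Panel B 10/13 = 76.9% → the external panel
Basic research: the external panel 51/104 = 49.0%, Panel B 13/39 = 33.3% → the external panel
Infrastructure: the external panel 229/561 = 40.8%, Panel B 71/253 = 28.1% → the external panel
Overall: the external panel 320/725 = 44.1%, Panel B 155/437 = 35.5% → the external panel
The external panel wins overall and in every proposal group — no reversal.

Yes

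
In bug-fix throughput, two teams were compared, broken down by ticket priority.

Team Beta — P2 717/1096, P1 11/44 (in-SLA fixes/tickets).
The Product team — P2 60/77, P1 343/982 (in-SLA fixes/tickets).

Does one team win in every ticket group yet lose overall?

P2: Team Beta 717/1096 = 65.4%, the Product team 60/77 = 77.9% → the Product team
P1: Team Beta 11/44 = 25.0%, the Product team 343/982 = 34.9% → the Product team
Overall: Team Beta 728/1140 = 63.9%, the Product team 403/1059 = 38.1% → Team Beta
The Product team wins each ticket group but Team Beta wins overall — the comparison reverses. The Product team's tickets skew toward P1, which has a lower base rate.

Yes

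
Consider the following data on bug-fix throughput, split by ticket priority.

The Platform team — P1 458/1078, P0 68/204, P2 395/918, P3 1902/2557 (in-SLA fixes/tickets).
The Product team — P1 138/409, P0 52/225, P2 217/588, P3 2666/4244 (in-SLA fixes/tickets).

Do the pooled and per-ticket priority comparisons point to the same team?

P1: the Platform team 458/1078 = 42.5%, the Product team 138/409 = 33.7% → the Platform team
P0: the Platform team 68/204 = 33.3%, the Product team 52/225 = 23.1% → the Platform team
P2: the Platform team 395/918 = 43.0%, the Product team 217/588 = 36.9% → the Platform team
P3: the Platform team 1902/2557 = 74.4%, the Product team 2666/4244 = 62.8% → the Platform team
Overall: the Platform team 2823/4757 = 59.3%, the Product team 3073/5466 = 56.2% → the Platform team
The Platform team wins overall and in every ticket group — no reversal.

Yes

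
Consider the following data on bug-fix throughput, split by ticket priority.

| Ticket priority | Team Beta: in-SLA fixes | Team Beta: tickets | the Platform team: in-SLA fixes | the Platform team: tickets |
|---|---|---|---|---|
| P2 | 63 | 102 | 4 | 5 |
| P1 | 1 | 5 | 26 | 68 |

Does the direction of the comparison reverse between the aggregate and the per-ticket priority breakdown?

P2: Team Beta 63/102 = 61.8%, the Platform team 4/5 = 80.0% → the Platform team
P1: Team Beta 1/5 = 20.0%, the Platform team 26/68 = 38.2% → the Platform team
Overall: Team Beta 64/107 = 59.8%, the Platform team 30/73 = 41.1% → Team Beta
The Platform team wins each ticket group but Team Beta wins overall — the comparison reverses. The Platform team's tickets skew toward P1, which has a lower base rate.

Yes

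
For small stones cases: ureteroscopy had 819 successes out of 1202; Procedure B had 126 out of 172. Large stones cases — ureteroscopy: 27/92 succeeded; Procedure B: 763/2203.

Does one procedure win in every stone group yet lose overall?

Small stones: ureteroscopy 819/1202 = 68.1%, Procedure B 126/172 = 73.3% → Procedure B
Large stones: ureteroscopy 27/92 = 29.3%, Procedure B 763/2203 = 34.6% → Procedure B
Overall: ureteroscopy 846/1294 = 65.4%, Procedure B 889/2375 = 37.4% → ureteroscopy
Procedure B wins each stone group but ureteroscopy wins overall — the comparison reverses. Procedure B's cases skew toward large stones, which has a lower base rate.

Yes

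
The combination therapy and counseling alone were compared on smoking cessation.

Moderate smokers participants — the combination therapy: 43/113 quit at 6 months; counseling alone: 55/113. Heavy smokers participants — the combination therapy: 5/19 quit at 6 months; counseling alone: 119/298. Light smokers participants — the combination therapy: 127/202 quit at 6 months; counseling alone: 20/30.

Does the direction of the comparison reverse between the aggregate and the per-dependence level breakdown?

Yes

Moderate smokers: the combination therapy 43/113 = 38.1%, counseling alone 55/113 = 48.7% → counseling alone
Heavy smokers: the combination therapy 5/19 = 26.3%, counseling alone 119/298 = 39.9% → counseling alone
Light smokers: the combination therapy 127/202 = 62.9%, counseling alone 20/30 = 66.7% → counseling alone
Overall: the combination therapy 175/334 = 52.4%, counseling alone 194/441 = 44.0% → the combination therapy
Counseling alone wins each dependence group but the combination therapy wins overall — the comparison reverses. Counseling alone's participants skew toward heavy smokers, which has a lower base rate.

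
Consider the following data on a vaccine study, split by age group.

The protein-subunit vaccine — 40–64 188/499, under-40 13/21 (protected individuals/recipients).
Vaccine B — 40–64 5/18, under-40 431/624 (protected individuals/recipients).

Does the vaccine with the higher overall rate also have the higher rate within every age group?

40–64: the protein-subunit vaccine 188/499 = 37.7%, Vaccine B 5/18 = 27.8% → the protein-subunit vaccine
Under-40: the protein-subunit vaccine 13/21 = 61.9%, Vaccine B 431/624 = 69.1% → Vaccine B
Overall: the protein-subunit vaccine 201/520 = 38.7%, Vaccine B 436/642 = 67.9% → Vaccine B
Neither sweeps: the protein-subunit vaccine wins 1 of 2 groups, Vaccine B wins 1. Vaccine B wins overall but not every group — no Simpson reversal.

No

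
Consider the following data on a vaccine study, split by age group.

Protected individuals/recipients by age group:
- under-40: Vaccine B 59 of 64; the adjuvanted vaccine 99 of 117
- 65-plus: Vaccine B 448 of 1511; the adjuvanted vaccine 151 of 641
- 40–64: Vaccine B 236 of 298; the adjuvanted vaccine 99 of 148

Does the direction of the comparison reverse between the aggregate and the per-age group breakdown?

Under-40: Vaccine B 59/64 = 92.2%, the adjuvanted vaccine 99/117 = 84.6% → Vaccine B
65-plus: Vaccine B 448/1511 = 29.6%, the adjuvanted vaccine 151/641 = 23.6% → Vaccine B
40–64: Vaccine B 236/298 = 79.2%, the adjuvanted vaccine 99/148 = 66.9% → Vaccine B
Overall: Vaccine B 743/1873 = 39.7%, the adjuvanted vaccine 349/906 = 38.5% → Vaccine B
Vaccine B wins overall and in every age group — no reversal.

No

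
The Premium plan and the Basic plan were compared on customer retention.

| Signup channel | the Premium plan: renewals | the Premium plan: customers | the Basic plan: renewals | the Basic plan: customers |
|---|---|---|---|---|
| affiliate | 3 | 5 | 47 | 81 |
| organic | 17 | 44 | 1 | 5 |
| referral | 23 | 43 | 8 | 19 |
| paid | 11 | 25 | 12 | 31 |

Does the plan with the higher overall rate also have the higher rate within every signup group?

Affiliate: the Premium plan 3/5 = 60.0%, the Basic plan 47/81 = 58.0% → the Premium plan
Organic: the Premium plan 17/44 = 38.6%, the Basic plan 1/5 = 20.0% → the Premium plan
Referral: the Premium plan 23/43 = 53.5%, the Basic plan 8/19 = 42.1% → the Premium plan
Paid: the Premium plan 11/25 = 44.0%, the Basic plan 12/31 = 38.7% → the Premium plan
Overall: the Premium plan 54/117 = 46.2%, the Basic plan 68/136 = 50.0% → the Basic plan
The Premium plan wins each signup group but the Basic plan wins overall — the comparison reverses. The Premium plan's customers skew toward organic, which has a lower base rate.

No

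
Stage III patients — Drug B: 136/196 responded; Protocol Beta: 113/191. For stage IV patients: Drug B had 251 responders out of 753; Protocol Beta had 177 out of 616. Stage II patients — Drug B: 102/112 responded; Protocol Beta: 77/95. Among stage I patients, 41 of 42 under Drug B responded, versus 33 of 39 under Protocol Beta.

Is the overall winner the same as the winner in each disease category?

Stage III: Drug B 136/196 = 69.4%, Protocol Beta 113/191 = 59.2% → Drug B
Stage IV: Drug B 251/753 = 33.3%, Protocol Beta 177/616 = 28.7% → Drug B
Stage II: Drug B 102/112 = 91.1%, Protocol Beta 77/95 = 81.1% → Drug B
Stage I: Drug B 41/42 = 97.6%, Protocol Beta 33/39 = 84.6% → Drug B
Overall: Drug B 530/1103 = 48.1%, Protocol Beta 400/941 = 42.5% → Drug B
Drug B wins overall and in every disease group — no reversal.

Yes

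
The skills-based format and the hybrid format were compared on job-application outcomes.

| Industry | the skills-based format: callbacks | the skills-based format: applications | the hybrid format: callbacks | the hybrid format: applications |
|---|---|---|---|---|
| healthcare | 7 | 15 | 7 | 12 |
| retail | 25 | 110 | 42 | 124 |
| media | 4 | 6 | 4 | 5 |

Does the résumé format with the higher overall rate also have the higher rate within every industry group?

Yes

Healthcare: the skills-based format 7/15 = 46.7%, the hybrid format 7/12 = 58.3% → the hybrid format
Retail: the skills-based format 25/110 = 22.7%, the hybrid format 42/124 = 33.9% → the hybrid format
Media: the skills-based format 4/6 = 66.7%, the hybrid format 4/5 = 80.0% → the hybrid format
Overall: the skills-based format 36/131 = 27.5%, the hybrid format 53/141 = 37.6% → the hybrid format
The hybrid format wins overall and in every industry group — no reversal.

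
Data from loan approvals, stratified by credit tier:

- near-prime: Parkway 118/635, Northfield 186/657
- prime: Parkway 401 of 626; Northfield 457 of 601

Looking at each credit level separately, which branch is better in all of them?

Northfield

Near-prime: Parkway 118/635 = 18.6%, Northfield 186/657 = 28.3% → Northfield
Prime: Parkway 401/626 = 64.1%, Northfield 457/601 = 76.0% → Northfield
Northfield has the higher rate in both groups.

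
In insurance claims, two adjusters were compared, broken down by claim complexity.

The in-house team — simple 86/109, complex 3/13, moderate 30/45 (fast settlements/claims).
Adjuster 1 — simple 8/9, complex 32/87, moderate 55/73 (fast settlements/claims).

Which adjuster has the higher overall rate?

the in-house team

Simple: the in-house team 86/109 = 78.9%, Adjuster 1 8/9 = 88.9% → Adjuster 1
Complex: the in-house team 3/13 = 23.1%, Adjuster 1 32/87 = 36.8% → Adjuster 1
Moderate: the in-house team 30/45 = 66.7%, Adjuster 1 55/73 = 75.3% → Adjuster 1
Overall: the in-house team 119/167 = 71.3%, Adjuster 1 95/169 = 56.2% → the in-house team
(Adjuster 1 wins every claim group but the in-house team wins overall — Adjuster 1's claims skew toward the low-rate complex group.)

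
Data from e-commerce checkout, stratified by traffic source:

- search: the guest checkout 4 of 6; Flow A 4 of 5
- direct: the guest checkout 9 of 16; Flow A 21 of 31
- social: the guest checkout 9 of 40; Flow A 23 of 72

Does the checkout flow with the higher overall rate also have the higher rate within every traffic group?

Yes

Search: the guest checkout 4/6 = 66.7%, Flow A 4/5 = 80.0% → Flow A
Direct: the guest checkout 9/16 = 56.2%, Flow A 21/31 = 67.7% → Flow A
Social: the guest checkout 9/40 = 22.5%, Flow A 23/72 = 31.9% → Flow A
Overall: the guest checkout 22/62 = 35.5%, Flow A 48/108 = 44.4% → Flow A
Flow A wins overall and in every traffic group — no reversal.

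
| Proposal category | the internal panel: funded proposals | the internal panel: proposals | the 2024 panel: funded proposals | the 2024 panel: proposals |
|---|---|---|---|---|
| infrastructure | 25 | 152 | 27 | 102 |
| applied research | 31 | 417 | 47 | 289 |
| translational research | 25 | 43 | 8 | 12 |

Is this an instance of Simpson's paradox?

No

Infrastructure: the internal panel 25/152 = 16.4%, the 2024 panel 27/102 = 26.5% → the 2024 panel
Applied research: the internal panel 31/417 = 7.4%, the 2024 panel 47/289 = 16.3% → the 2024 panel
Translational research: the internal panel 25/43 = 58.1%, the 2024 panel 8/12 = 66.7% → the 2024 panel
Overall: the internal panel 81/612 = 13.2%, the 2024 panel 82/403 = 20.3% → the 2024 panel
The 2024 panel wins overall and in every proposal group — no reversal.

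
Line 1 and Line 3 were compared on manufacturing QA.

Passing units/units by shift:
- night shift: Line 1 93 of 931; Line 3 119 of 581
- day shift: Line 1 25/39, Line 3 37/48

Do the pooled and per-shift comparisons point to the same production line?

Yes

Night shift: Line 1 93/931 = 10.0%, Line 3 119/581 = 20.5% → Line 3
Day shift: Line 1 25/39 = 64.1%, Line 3 37/48 = 77.1% → Line 3
Overall: Line 1 118/970 = 12.2%, Line 3 156/629 = 24.8% → Line 3
Line 3 wins overall and in every shift group — no reversal.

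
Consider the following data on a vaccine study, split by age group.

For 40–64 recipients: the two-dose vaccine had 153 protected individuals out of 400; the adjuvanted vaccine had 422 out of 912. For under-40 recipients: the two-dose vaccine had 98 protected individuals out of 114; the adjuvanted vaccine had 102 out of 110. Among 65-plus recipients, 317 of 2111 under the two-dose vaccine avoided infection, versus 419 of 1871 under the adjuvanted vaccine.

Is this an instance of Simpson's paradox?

40–64: the two-dose vaccine 153/400 = 38.2%, the adjuvanted vaccine 422/912 = 46.3% → the adjuvanted vaccine
Under-40: the two-dose vaccine 98/114 = 86.0%, the adjuvanted vaccine 102/110 = 92.7% → the adjuvanted vaccine
65-plus: the two-dose vaccine 317/2111 = 15.0%, the adjuvanted vaccine 419/1871 = 22.4% → the adjuvanted vaccine
Overall: the two-dose vaccine 568/2625 = 21.6%, the adjuvanted vaccine 943/2893 = 32.6% → the adjuvanted vaccine
The adjuvanted vaccine wins overall and in every age group — no reversal.

No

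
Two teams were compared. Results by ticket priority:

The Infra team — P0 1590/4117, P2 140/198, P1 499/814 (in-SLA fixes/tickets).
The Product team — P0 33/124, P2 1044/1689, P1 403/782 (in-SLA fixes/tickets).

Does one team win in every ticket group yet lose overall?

Yes

P0: the Infra team 1590/4117 = 38.6%, the Product team 33/124 = 26.6% → the Infra team
P2: the Infra team 140/198 = 70.7%, the Product team 1044/1689 = 61.8% → the Infra team
P1: the Infra team 499/814 = 61.3%, the Product team 403/782 = 51.5% → the Infra team
Overall: the Infra team 2229/5129 = 43.5%, the Product team 1480/2595 = 57.0% → the Product team
The Infra team wins each ticket group but the Product team wins overall — the comparison reverses. The Infra team's tickets skew toward P0, which has a lower base rate.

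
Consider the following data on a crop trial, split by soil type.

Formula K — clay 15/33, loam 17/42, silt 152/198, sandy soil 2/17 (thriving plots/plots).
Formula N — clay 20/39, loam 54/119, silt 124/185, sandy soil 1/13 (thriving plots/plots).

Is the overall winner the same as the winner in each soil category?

Clay: Formula K 15/33 = 45.5%, Formula N 20/39 = 51.3% → Formula N
Loam: Formula K 17/42 = 40.5%, Formula N 54/119 = 45.4% → Formula N
Silt: Formula K 152/198 = 76.8%, Formula N 124/185 = 67.0% → Formula K
Sandy soil: Formula K 2/17 = 11.8%, Formula N 1/13 = 7.7% → Formula K
Overall: Formula K 186/290 = 64.1%, Formula N 199/356 = 55.9% → Formula K
Neither sweeps: Formula K wins 2 of 4 groups, Formula N wins 2. Formula K wins overall but not every group — no Simpson reversal.

No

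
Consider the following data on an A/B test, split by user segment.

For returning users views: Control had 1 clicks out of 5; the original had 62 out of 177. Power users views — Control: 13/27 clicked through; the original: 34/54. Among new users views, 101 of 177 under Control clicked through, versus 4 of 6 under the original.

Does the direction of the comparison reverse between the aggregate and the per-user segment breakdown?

Yes

Returning users: Control 1/5 = 20.0%, the original 62/177 = 35.0% → the original
Power users: Control 13/27 = 48.1%, the original 34/54 = 63.0% → the original
New users: Control 101/177 = 57.1%, the original 4/6 = 66.7% → the original
Overall: Control 115/209 = 55.0%, the original 100/237 = 42.2% → Control
The original wins each user group but Control wins overall — the comparison reverses. The original's views skew toward returning users, which has a lower base rate.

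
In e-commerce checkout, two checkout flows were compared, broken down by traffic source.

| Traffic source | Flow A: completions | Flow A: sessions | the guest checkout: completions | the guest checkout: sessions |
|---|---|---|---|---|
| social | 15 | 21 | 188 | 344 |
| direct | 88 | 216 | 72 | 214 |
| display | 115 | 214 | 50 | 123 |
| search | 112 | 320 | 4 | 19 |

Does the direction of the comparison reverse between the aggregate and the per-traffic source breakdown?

Yes

Social: Flow A 15/21 = 71.4%, the guest checkout 188/344 = 54.7% → Flow A
Direct: Flow A 88/216 = 40.7%, the guest checkout 72/214 = 33.6% → Flow A
Display: Flow A 115/214 = 53.7%, the guest checkout 50/123 = 40.7% → Flow A
Search: Flow A 112/320 = 35.0%, the guest checkout 4/19 = 21.1% → Flow A
Overall: Flow A 330/771 = 42.8%, the guest checkout 314/700 = 44.9% → the guest checkout
Flow A wins each traffic group but the guest checkout wins overall — the comparison reverses. Flow A's sessions skew toward search, which has a lower base rate.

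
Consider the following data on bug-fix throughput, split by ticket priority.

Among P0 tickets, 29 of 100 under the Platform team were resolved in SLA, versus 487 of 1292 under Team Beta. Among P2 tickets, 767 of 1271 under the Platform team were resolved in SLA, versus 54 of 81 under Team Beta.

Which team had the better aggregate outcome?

P0: the Platform team 29/100 = 29.0%, Team Beta 487/1292 = 37.7% → Team Beta
P2: the Platform team 767/1271 = 60.3%, Team Beta 54/81 = 66.7% → Team Beta
Overall: the Platform team 796/1371 = 58.1%, Team Beta 541/1373 = 39.4% → the Platform team
(Team Beta wins every ticket group but the Platform team wins overall — Team Beta's tickets skew toward the low-rate P0 group.)

the Platform team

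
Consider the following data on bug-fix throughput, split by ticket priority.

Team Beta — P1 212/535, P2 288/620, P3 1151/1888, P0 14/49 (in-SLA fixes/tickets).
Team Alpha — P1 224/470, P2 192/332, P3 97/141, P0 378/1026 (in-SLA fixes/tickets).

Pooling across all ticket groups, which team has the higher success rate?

P1: Team Beta 212/535 = 39.6%, Team Alpha 224/470 = 47.7% → Team Alpha
P2: Team Beta 288/620 = 46.5%, Team Alpha 192/332 = 57.8% → Team Alpha
P3: Team Beta 1151/1888 = 61.0%, Team Alpha 97/141 = 68.8% → Team Alpha
P0: Team Beta 14/49 = 28.6%, Team Alpha 378/1026 = 36.8% → Team Alpha
Overall: Team Beta 1665/3092 = 53.8%, Team Alpha 891/1969 = 45.3% → Team Beta
(Team Alpha wins every ticket group but Team Beta wins overall — Team Alpha's tickets skew toward the low-rate P0 group.)

Team Beta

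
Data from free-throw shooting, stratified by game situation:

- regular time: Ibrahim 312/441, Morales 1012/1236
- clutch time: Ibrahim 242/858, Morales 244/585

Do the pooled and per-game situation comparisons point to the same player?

Regular time: Ibrahim 312/441 = 70.7%, Morales 1012/1236 = 81.9% → Morales
Clutch time: Ibrahim 242/858 = 28.2%, Morales 244/585 = 41.7% → Morales
Overall: Ibrahim 554/1299 = 42.6%, Morales 1256/1821 = 69.0% → Morales
Morales wins overall and in every game group — no reversal.

Yes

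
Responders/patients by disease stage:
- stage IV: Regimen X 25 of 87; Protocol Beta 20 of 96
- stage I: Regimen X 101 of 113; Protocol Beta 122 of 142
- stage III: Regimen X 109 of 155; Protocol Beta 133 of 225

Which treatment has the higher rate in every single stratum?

Regimen X

Stage IV: Regimen X 25/87 = 28.7%, Protocol Beta 20/96 = 20.8% → Regimen X
Stage I: Regimen X 101/113 = 89.4%, Protocol Beta 122/142 = 85.9% → Regimen X
Stage III: Regimen X 109/155 = 70.3%, Protocol Beta 133/225 = 59.1% → Regimen X
Regimen X has the higher rate in all 3 groups.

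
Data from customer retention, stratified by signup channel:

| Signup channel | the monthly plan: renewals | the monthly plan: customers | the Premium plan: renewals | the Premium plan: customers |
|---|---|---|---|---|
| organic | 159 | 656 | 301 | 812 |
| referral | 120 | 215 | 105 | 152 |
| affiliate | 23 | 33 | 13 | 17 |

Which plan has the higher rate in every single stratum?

the Premium plan

Organic: the monthly plan 159/656 = 24.2%, the Premium plan 301/812 = 37.1% → the Premium plan
Referral: the monthly plan 120/215 = 55.8%, the Premium plan 105/152 = 69.1% → the Premium plan
Affiliate: the monthly plan 23/33 = 69.7%, the Premium plan 13/17 = 76.5% → the Premium plan
The Premium plan has the higher rate in all 3 groups.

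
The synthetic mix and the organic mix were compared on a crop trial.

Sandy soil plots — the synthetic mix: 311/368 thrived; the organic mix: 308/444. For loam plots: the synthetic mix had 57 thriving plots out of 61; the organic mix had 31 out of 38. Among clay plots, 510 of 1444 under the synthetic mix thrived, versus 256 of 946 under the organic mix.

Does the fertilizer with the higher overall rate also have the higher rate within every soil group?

Yes

Sandy soil: the synthetic mix 311/368 = 84.5%, the organic mix 308/444 = 69.4% → the synthetic mix
Loam: the synthetic mix 57/61 = 93.4%, the organic mix 31/38 = 81.6% → the synthetic mix
Clay: the synthetic mix 510/1444 = 35.3%, the organic mix 256/946 = 27.1% → the synthetic mix
Overall: the synthetic mix 878/1873 = 46.9%, the organic mix 595/1428 = 41.7% → the synthetic mix
The synthetic mix wins overall and in every soil group — no reversal.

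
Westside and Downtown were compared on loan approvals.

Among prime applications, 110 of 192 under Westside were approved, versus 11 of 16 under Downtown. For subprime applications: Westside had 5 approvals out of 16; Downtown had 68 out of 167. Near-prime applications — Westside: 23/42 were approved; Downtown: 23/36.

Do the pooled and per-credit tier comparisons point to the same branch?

Prime: Westside 110/192 = 57.3%, Downtown 11/16 = 68.8% → Downtown
Subprime: Westside 5/16 = 31.2%, Downtown 68/167 = 40.7% → Downtown
Near-prime: Westside 23/42 = 54.8%, Downtown 23/36 = 63.9% → Downtown
Overall: Westside 138/250 = 55.2%, Downtown 102/219 = 46.6% → Westside
Downtown wins each credit group but Westside wins overall — the comparison reverses. Downtown's applications skew toward subprime, which has a lower base rate.

No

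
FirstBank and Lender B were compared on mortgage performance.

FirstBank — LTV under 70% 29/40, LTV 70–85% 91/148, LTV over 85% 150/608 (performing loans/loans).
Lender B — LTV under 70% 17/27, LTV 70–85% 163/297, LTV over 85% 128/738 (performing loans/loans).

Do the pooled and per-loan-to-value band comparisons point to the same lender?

LTV under 70%: FirstBank 29/40 = 72.5%, Lender B 17/27 = 63.0% → FirstBank
LTV 70–85%: FirstBank 91/148 = 61.5%, Lender B 163/297 = 54.9% → FirstBank
LTV over 85%: FirstBank 150/608 = 24.7%, Lender B 128/738 = 17.3% → FirstBank
Overall: FirstBank 270/796 = 33.9%, Lender B 308/1062 = 29.0% → FirstBank
FirstBank wins overall and in every loan-to-value group — no reversal.

Yes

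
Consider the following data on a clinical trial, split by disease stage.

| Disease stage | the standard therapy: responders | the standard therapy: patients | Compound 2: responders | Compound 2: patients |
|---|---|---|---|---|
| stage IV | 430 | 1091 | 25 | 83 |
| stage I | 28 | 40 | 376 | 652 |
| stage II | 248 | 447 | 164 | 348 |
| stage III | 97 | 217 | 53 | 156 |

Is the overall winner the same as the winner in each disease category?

No

Stage IV: the standard therapy 430/1091 = 39.4%, Compound 2 25/83 = 30.1% → the standard therapy
Stage I: the standard therapy 28/40 = 70.0%, Compound 2 376/652 = 57.7% → the standard therapy
Stage II: the standard therapy 248/447 = 55.5%, Compound 2 164/348 = 47.1% → the standard therapy
Stage III: the standard therapy 97/217 = 44.7%, Compound 2 53/156 = 34.0% → the standard therapy
Overall: the standard therapy 803/1795 = 44.7%, Compound 2 618/1239 = 49.9% → Compound 2
The standard therapy wins each disease group but Compound 2 wins overall — the comparison reverses. The standard therapy's patients skew toward stage IV, which has a lower base rate.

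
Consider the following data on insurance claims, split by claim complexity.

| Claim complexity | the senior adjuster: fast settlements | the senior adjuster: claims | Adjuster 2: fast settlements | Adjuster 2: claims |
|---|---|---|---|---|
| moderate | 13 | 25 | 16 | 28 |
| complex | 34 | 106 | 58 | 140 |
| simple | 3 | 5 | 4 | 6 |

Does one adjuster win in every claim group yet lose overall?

No

Moderate: the senior adjuster 13/25 = 52.0%, Adjuster 2 16/28 = 57.1% → Adjuster 2
Complex: the senior adjuster 34/106 = 32.1%, Adjuster 2 58/140 = 41.4% → Adjuster 2
Simple: the senior adjuster 3/5 = 60.0%, Adjuster 2 4/6 = 66.7% → Adjuster 2
Overall: the senior adjuster 50/136 = 36.8%, Adjuster 2 78/174 = 44.8% → Adjuster 2
Adjuster 2 wins overall and in every claim group — no reversal.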